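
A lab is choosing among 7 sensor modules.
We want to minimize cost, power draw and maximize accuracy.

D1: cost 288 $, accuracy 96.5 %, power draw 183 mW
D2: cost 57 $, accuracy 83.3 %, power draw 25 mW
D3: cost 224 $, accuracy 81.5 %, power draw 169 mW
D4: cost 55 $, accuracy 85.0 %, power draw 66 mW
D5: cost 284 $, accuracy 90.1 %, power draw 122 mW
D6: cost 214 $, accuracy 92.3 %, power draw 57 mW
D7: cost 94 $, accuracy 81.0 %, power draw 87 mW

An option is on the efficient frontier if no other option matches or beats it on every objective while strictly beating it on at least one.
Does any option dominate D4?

D1: worse on cost (288 vs 55).
D2: worse on cost (57 vs 55).
D3: worse on cost (224 vs 55).
D5: worse on cost (284 vs 55).
D6: worse on cost (214 vs 55).
D7: worse on cost (94 vs 55).
No option is at least as good as D4 on every objective and strictly better on one.

No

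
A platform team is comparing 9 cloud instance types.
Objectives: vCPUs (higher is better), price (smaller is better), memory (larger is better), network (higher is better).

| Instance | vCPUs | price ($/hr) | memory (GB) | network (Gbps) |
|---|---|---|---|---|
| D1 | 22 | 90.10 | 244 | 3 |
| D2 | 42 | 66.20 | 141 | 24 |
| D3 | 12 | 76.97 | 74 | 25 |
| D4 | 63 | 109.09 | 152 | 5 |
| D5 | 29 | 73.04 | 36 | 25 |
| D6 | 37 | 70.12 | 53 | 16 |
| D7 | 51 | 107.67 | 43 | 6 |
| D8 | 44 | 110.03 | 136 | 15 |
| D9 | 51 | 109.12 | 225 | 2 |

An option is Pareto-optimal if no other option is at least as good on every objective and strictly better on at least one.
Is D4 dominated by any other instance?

No

D1: worse on vCPUs (22 vs 63).
D2: worse on vCPUs (42 vs 63).
D3: worse on vCPUs (12 vs 63).
D5: worse on vCPUs (29 vs 63).
D6: worse on vCPUs (37 vs 63).
D7: worse on vCPUs (51 vs 63).
D8: worse on vCPUs (44 vs 63).
D9: worse on vCPUs (51 vs 63).
No option is at least as good as D4 on every objective and strictly better on one.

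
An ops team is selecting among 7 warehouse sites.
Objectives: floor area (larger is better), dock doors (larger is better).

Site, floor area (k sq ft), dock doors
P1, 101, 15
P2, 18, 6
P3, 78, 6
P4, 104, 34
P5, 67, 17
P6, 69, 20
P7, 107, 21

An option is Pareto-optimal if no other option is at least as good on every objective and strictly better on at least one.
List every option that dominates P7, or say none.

P1: worse on floor area (101 vs 107).
P2: worse on floor area (18 vs 107).
P3: worse on floor area (78 vs 107).
P4: worse on floor area (104 vs 107).
P5: worse on floor area (67 vs 107).
P6: worse on floor area (69 vs 107).
No option dominates P7.

none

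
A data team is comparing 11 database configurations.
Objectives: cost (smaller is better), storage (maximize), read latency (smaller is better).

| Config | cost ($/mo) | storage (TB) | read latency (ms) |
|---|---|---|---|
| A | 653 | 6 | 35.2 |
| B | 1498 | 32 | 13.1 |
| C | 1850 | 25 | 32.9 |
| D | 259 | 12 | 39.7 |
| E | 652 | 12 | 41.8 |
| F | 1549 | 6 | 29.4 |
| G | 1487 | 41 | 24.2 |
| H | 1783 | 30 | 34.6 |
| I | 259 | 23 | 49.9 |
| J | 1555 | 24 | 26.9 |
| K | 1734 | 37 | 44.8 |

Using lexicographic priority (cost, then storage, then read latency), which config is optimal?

I

First minimize cost: best is 259, kept {D, I}.
Then maximize storage: best is 23, kept {I}.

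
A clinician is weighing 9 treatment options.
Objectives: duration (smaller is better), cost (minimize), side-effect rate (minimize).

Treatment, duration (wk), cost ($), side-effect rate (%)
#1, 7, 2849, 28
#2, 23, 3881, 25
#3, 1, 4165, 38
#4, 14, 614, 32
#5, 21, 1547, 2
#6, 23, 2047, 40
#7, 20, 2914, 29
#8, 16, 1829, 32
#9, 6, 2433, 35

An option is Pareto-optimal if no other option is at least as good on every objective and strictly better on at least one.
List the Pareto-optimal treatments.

#1, #3, #4, #5, #9

#1: not dominated.
#2: dominated by #5 (duration 21≤23, cost 1547≤3881, side-effect rate 2≤25).
#3: not dominated (best duration).
#4: not dominated (best cost).
#5: not dominated (best side-effect rate).
#6: dominated by #4 (duration 14≤23, cost 614≤2047, side-effect rate 32≤40).
#7: dominated by #1 (duration 7≤20, cost 2849≤2914, side-effect rate 28≤29).
#8: dominated by #4 (duration 14≤16, cost 614≤1829, side-effect rate 32≤32).
#9: not dominated.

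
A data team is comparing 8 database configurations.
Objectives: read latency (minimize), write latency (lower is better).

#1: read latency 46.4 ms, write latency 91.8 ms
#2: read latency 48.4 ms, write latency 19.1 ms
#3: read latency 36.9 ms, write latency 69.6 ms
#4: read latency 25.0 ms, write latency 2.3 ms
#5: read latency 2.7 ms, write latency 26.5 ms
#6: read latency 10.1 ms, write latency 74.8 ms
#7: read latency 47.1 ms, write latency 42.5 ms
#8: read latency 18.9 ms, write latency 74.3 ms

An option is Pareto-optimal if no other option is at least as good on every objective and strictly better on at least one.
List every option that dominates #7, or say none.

#4: read latency 25.0≤47.1, write latency 2.3≤42.5 — dominates #7.
#5: read latency 2.7≤47.1, write latency 26.5≤42.5 — dominates #7.
Others (#1, #2, #3, #6, #8) are each worse than #7 on at least one objective.

#4, #5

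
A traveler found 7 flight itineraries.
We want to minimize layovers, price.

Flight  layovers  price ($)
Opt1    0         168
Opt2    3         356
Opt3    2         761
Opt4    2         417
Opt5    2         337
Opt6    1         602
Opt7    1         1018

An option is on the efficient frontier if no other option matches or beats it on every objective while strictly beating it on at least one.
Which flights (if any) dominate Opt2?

Opt1, Opt5

Opt1: layovers 0≤3, price 168≤356 — dominates Opt2.
Opt5: layovers 2≤3, price 337≤356 — dominates Opt2.
Others (Opt3, Opt4, Opt6, Opt7) are each worse than Opt2 on at least one objective.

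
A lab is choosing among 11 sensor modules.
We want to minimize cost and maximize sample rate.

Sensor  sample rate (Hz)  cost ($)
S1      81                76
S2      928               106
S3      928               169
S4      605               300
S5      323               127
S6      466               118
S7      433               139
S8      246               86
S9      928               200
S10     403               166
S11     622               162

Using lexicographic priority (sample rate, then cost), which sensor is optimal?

S2

First maximize sample rate: best is 928, kept {S2, S3, S9}.
Then minimize cost: best is 106, kept {S2}.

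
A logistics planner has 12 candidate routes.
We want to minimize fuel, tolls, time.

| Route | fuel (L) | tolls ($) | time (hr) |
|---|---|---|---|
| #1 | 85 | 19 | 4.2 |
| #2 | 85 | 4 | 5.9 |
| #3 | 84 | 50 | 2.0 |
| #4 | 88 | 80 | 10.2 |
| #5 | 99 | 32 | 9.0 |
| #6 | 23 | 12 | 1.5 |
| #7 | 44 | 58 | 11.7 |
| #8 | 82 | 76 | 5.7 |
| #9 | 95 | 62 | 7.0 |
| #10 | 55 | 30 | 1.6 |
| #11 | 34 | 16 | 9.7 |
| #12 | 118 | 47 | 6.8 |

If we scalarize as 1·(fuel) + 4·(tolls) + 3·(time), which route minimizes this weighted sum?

#6

#1: 1·85 + 4·19 + 3·4.2 = 173.6
#2: 1·85 + 4·4 + 3·5.9 = 118.7
#3: 1·84 + 4·50 + 3·2.0 = 290.0
#4: 1·88 + 4·80 + 3·10.2 = 438.6
#5: 1·99 + 4·32 + 3·9.0 = 254.0
#6: 1·23 + 4·12 + 3·1.5 = 75.5
#7: 1·44 + 4·58 + 3·11.7 = 311.1
#8: 1·82 + 4·76 + 3·5.7 = 403.1
#9: 1·95 + 4·62 + 3·7.0 = 364.0
#10: 1·55 + 4·30 + 3·1.6 = 179.8
#11: 1·34 + 4·16 + 3·9.7 = 127.1
#12: 1·118 + 4·47 + 3·6.8 = 326.4
Lowest: #6 at 75.5.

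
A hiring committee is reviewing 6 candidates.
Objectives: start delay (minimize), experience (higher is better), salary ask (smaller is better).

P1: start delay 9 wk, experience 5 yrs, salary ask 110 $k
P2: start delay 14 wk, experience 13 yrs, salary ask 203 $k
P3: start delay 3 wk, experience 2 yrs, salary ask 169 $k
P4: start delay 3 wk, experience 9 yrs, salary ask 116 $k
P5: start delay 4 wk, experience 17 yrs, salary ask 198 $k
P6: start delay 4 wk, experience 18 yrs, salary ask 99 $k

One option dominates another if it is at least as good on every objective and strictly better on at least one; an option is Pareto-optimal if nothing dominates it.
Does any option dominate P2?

P5 vs P2: start delay 4≤14, experience 17≥13, salary ask 198≤203 — P5 is at least as good on every objective and strictly better on at least one, so P5 dominates P2.

Yes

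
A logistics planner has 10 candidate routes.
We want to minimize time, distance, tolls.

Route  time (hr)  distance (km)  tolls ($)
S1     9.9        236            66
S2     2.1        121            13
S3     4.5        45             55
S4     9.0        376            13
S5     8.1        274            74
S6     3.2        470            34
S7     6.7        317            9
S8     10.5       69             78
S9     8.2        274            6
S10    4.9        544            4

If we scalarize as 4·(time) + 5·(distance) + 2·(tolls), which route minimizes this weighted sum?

S3

S1: 4·9.9 + 5·236 + 2·66 = 1351.6
S2: 4·2.1 + 5·121 + 2·13 = 639.4
S3: 4·4.5 + 5·45 + 2·55 = 353.0
S4: 4·9.0 + 5·376 + 2·13 = 1942.0
S5: 4·8.1 + 5·274 + 2·74 = 1550.4
S6: 4·3.2 + 5·470 + 2·34 = 2430.8
S7: 4·6.7 + 5·317 + 2·9 = 1629.8
S8: 4·10.5 + 5·69 + 2·78 = 543.0
S9: 4·8.2 + 5·274 + 2·6 = 1414.8
S10: 4·4.9 + 5·544 + 2·4 = 2747.6
Lowest: S3 at 353.0.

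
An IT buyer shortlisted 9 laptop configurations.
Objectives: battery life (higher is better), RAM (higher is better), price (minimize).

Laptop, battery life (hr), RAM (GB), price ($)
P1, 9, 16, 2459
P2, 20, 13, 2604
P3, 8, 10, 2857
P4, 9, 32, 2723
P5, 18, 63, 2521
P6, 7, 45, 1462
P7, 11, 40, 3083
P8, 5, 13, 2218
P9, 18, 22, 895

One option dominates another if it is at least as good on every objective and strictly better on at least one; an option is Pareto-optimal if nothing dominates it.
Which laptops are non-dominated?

P2, P5, P6, P9

P1: dominated by P9 (battery life 18≥9, RAM 22≥16, price 895≤2459).
P2: not dominated (best battery life).
P3: dominated by P1 (battery life 9≥8, RAM 16≥10, price 2459≤2857).
P4: dominated by P5 (battery life 18≥9, RAM 63≥32, price 2521≤2723).
P5: not dominated (best RAM).
P6: not dominated.
P7: dominated by P5 (battery life 18≥11, RAM 63≥40, price 2521≤3083).
P8: dominated by P6 (battery life 7≥5, RAM 45≥13, price 1462≤2218).
P9: not dominated (best price).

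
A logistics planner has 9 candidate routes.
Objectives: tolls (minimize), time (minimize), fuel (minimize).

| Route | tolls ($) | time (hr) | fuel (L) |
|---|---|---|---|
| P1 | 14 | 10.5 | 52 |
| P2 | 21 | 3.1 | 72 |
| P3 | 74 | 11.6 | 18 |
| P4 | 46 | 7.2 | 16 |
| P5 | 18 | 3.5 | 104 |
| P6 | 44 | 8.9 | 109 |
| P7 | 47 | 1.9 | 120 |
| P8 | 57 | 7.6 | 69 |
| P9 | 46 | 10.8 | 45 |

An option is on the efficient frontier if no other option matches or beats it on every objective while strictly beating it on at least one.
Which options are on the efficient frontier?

P1, P2, P4, P5, P7

P1: not dominated (best tolls).
P2: not dominated.
P3: dominated by P4 (tolls 46≤74, time 7.2≤11.6, fuel 16≤18).
P4: not dominated (best fuel).
P5: not dominated.
P6: dominated by P2 (tolls 21≤44, time 3.1≤8.9, fuel 72≤109).
P7: not dominated (best time).
P8: dominated by P4 (tolls 46≤57, time 7.2≤7.6, fuel 16≤69).
P9: dominated by P4 (tolls 46≤46, time 7.2≤10.8, fuel 16≤45).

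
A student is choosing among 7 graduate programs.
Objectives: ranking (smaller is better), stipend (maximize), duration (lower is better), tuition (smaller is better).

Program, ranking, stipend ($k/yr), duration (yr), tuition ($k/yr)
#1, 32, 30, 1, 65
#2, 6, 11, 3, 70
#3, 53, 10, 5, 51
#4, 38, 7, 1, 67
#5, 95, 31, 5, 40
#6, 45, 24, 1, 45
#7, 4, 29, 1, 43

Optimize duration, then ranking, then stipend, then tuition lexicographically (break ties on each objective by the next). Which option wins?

First minimize duration: best is 1, kept {#1, #4, #6, #7}.
Then minimize ranking: best is 4, kept {#7}.

#7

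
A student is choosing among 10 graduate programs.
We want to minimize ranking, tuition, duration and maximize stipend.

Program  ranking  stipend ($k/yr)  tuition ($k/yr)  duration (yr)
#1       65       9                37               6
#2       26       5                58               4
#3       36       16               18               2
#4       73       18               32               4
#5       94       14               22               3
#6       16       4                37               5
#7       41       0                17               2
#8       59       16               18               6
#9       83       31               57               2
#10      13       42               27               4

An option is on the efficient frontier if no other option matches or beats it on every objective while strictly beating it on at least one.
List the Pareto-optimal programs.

#3, #7, #9, #10

#1: dominated by #3 (ranking 36≤65, stipend 16≥9, tuition 18≤37, duration 2≤6).
#2: dominated by #10 (ranking 13≤26, stipend 42≥5, tuition 27≤58, duration 4≤4).
#3: not dominated.
#4: dominated by #10 (ranking 13≤73, stipend 42≥18, tuition 27≤32, duration 4≤4).
#5: dominated by #3 (ranking 36≤94, stipend 16≥14, tuition 18≤22, duration 2≤3).
#6: dominated by #10 (ranking 13≤16, stipend 42≥4, tuition 27≤37, duration 4≤5).
#7: not dominated (best tuition).
#8: dominated by #3 (ranking 36≤59, stipend 16≥16, tuition 18≤18, duration 2≤6).
#9: not dominated.
#10: not dominated (best ranking).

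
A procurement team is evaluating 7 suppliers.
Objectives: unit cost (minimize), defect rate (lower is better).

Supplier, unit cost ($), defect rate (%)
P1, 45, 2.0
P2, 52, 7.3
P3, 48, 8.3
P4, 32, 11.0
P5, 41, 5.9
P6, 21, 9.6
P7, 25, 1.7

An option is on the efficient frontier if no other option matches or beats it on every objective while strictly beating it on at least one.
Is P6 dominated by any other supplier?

No

P1: worse on unit cost (45 vs 21).
P2: worse on unit cost (52 vs 21).
P3: worse on unit cost (48 vs 21).
P4: worse on unit cost (32 vs 21).
P5: worse on unit cost (41 vs 21).
P7: worse on unit cost (25 vs 21).
No option is at least as good as P6 on every objective and strictly better on one.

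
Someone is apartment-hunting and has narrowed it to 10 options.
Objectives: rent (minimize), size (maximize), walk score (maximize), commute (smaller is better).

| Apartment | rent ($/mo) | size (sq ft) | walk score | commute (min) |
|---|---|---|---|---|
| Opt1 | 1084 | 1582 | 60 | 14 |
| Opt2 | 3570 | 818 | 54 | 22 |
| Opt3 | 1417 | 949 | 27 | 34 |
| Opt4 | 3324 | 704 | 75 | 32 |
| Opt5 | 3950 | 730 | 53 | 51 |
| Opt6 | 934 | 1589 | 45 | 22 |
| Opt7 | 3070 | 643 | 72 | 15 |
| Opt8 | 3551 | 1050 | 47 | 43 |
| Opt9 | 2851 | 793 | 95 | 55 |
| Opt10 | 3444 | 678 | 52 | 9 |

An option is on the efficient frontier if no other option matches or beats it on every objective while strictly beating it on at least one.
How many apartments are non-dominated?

Opt1: not dominated.
Opt2: dominated by Opt1 (rent 1084≤3570, size 1582≥818, walk score 60≥54, commute 14≤22).
Opt3: dominated by Opt1 (rent 1084≤1417, size 1582≥949, walk score 60≥27, commute 14≤34).
Opt4: not dominated.
Opt5: dominated by Opt1 (rent 1084≤3950, size 1582≥730, walk score 60≥53, commute 14≤51).
Opt6: not dominated (best rent).
Opt7: not dominated.
Opt8: dominated by Opt1 (rent 1084≤3551, size 1582≥1050, walk score 60≥47, commute 14≤43).
Opt9: not dominated (best walk score).
Opt10: not dominated (best commute).
Pareto-optimal: Opt1, Opt4, Opt6, Opt7, Opt9, Opt10 → 6.

6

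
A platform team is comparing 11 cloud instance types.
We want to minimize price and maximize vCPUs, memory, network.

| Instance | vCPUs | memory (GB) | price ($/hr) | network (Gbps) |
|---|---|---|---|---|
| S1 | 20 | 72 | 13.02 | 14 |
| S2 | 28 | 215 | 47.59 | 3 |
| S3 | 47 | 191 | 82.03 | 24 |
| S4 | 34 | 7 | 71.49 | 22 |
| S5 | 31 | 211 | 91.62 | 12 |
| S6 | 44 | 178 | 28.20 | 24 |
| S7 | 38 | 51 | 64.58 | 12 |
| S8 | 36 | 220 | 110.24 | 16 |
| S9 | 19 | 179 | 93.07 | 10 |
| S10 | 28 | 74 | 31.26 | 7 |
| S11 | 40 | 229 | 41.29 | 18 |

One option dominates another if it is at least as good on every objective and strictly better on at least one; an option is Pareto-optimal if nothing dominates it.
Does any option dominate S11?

No

S1: worse on vCPUs (20 vs 40).
S2: worse on vCPUs (28 vs 40).
S3: worse on memory (191 vs 229).
S4: worse on vCPUs (34 vs 40).
S5: worse on vCPUs (31 vs 40).
S6: worse on memory (178 vs 229).
S7: worse on vCPUs (38 vs 40).
S8: worse on vCPUs (36 vs 40).
S9: worse on vCPUs (19 vs 40).
S10: worse on vCPUs (28 vs 40).
No option is at least as good as S11 on every objective and strictly better on one.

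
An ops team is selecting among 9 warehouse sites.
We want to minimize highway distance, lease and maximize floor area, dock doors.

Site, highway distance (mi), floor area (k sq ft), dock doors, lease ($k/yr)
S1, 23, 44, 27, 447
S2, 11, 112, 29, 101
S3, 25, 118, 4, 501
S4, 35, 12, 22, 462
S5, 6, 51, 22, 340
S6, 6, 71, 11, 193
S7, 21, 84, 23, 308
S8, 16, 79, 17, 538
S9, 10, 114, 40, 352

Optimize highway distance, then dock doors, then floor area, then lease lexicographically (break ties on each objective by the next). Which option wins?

First minimize highway distance: best is 6, kept {S5, S6}.
Then maximize dock doors: best is 22, kept {S5}.

S5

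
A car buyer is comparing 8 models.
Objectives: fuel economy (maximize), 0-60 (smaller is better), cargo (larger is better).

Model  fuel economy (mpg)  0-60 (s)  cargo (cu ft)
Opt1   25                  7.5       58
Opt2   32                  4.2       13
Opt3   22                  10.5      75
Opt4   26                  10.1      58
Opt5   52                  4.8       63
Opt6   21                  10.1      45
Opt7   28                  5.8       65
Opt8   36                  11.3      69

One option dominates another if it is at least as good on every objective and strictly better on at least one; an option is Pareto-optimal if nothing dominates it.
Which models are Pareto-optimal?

Opt2, Opt3, Opt5, Opt7, Opt8

Opt1: dominated by Opt5 (fuel economy 52≥25, 0-60 4.8≤7.5, cargo 63≥58).
Opt2: not dominated (best 0-60).
Opt3: not dominated (best cargo).
Opt4: dominated by Opt5 (fuel economy 52≥26, 0-60 4.8≤10.1, cargo 63≥58).
Opt5: not dominated (best fuel economy).
Opt6: dominated by Opt1 (fuel economy 25≥21, 0-60 7.5≤10.1, cargo 58≥45).
Opt7: not dominated.
Opt8: not dominated.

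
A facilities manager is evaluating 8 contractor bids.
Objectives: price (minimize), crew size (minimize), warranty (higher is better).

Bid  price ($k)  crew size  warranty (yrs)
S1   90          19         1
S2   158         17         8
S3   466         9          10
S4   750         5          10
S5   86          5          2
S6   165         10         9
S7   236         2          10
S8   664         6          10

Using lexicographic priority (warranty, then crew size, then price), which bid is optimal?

First maximize warranty: best is 10, kept {S3, S4, S7, S8}.
Then minimize crew size: best is 2, kept {S7}.

S7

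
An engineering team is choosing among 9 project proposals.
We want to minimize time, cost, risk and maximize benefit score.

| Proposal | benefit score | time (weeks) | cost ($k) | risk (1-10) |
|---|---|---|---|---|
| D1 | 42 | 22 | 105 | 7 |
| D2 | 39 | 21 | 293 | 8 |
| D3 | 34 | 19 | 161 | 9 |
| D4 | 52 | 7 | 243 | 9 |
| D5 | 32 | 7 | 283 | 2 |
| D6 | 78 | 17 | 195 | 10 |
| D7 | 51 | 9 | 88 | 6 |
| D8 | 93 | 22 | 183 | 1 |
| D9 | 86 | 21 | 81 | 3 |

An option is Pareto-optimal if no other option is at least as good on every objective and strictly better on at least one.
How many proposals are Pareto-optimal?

D1: dominated by D7 (benefit score 51≥42, time 9≤22, cost 88≤105, risk 6≤7).
D2: dominated by D7 (benefit score 51≥39, time 9≤21, cost 88≤293, risk 6≤8).
D3: dominated by D7 (benefit score 51≥34, time 9≤19, cost 88≤161, risk 6≤9).
D4: not dominated.
D5: not dominated.
D6: not dominated.
D7: not dominated.
D8: not dominated (best benefit score).
D9: not dominated (best cost).
Pareto-optimal: D4, D5, D6, D7, D8, D9 → 6.

6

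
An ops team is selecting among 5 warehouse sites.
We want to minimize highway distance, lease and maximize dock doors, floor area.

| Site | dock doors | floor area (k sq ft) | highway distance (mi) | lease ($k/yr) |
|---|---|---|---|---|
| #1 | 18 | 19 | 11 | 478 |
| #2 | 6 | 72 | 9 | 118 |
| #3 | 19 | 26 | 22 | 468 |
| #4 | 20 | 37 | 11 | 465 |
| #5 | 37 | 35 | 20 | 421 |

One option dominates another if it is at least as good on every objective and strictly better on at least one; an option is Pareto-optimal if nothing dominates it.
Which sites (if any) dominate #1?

#4: dock doors 20≥18, floor area 37≥19, highway distance 11≤11, lease 465≤478 — dominates #1.
Others (#2, #3, #5) are each worse than #1 on at least one objective.

#4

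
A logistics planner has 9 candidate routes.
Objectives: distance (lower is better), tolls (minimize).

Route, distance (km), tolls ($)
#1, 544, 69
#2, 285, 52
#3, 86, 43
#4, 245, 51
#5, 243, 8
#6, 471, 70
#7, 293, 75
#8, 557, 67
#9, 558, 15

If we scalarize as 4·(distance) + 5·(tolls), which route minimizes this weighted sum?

#3

#1: 4·544 + 5·69 = 2521
#2: 4·285 + 5·52 = 1400
#3: 4·86 + 5·43 = 559
#4: 4·245 + 5·51 = 1235
#5: 4·243 + 5·8 = 1012
#6: 4·471 + 5·70 = 2234
#7: 4·293 + 5·75 = 1547
#8: 4·557 + 5·67 = 2563
#9: 4·558 + 5·15 = 2307
Lowest: #3 at 559.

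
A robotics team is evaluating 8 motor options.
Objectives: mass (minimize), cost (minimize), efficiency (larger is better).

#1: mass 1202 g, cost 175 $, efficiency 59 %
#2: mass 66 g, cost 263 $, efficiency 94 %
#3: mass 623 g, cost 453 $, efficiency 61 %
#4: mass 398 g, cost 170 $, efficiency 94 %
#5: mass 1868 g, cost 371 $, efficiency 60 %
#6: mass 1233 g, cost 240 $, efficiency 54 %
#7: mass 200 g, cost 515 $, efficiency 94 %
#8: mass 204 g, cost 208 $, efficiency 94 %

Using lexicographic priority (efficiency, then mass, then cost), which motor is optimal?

First maximize efficiency: best is 94, kept {#2, #4, #7, #8}.
Then minimize mass: best is 66, kept {#2}.

#2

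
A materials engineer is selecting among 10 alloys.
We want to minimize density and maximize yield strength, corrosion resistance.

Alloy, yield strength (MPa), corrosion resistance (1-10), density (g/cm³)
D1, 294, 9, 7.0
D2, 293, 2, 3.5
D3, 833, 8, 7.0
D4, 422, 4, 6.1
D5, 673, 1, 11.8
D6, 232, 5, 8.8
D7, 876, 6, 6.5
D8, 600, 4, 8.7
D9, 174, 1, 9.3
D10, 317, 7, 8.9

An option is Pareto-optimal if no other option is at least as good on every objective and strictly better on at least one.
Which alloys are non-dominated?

D1, D2, D3, D4, D7

D1: not dominated (best corrosion resistance).
D2: not dominated (best density).
D3: not dominated.
D4: not dominated.
D5: dominated by D3 (yield strength 833≥673, corrosion resistance 8≥1, density 7.0≤11.8).
D6: dominated by D1 (yield strength 294≥232, corrosion resistance 9≥5, density 7.0≤8.8).
D7: not dominated (best yield strength).
D8: dominated by D3 (yield strength 833≥600, corrosion resistance 8≥4, density 7.0≤8.7).
D9: dominated by D1 (yield strength 294≥174, corrosion resistance 9≥1, density 7.0≤9.3).
D10: dominated by D3 (yield strength 833≥317, corrosion resistance 8≥7, density 7.0≤8.9).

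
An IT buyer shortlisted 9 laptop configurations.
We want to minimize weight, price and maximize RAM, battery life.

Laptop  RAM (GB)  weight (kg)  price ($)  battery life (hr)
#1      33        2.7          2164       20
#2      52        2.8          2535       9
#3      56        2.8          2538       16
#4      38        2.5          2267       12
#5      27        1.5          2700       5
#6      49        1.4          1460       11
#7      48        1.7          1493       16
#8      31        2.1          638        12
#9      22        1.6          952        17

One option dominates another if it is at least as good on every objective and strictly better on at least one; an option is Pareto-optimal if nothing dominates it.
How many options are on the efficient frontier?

7

#1: not dominated (best battery life).
#2: not dominated.
#3: not dominated (best RAM).
#4: dominated by #7 (RAM 48≥38, weight 1.7≤2.5, price 1493≤2267, battery life 16≥12).
#5: dominated by #6 (RAM 49≥27, weight 1.4≤1.5, price 1460≤2700, battery life 11≥5).
#6: not dominated (best weight).
#7: not dominated.
#8: not dominated (best price).
#9: not dominated.
Pareto-optimal: #1, #2, #3, #6, #7, #8, #9 → 7.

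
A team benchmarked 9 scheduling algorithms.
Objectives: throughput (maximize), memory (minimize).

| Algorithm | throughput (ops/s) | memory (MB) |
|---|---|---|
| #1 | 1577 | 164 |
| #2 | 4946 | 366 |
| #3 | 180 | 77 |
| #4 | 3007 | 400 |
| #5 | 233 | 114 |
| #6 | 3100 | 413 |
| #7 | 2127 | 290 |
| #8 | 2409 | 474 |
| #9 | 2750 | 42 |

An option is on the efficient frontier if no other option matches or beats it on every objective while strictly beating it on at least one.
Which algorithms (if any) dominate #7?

#9

#9: throughput 2750≥2127, memory 42≤290 — dominates #7.
Others (#1, #2, #3, #4, #5, #6, #8) are each worse than #7 on at least one objective.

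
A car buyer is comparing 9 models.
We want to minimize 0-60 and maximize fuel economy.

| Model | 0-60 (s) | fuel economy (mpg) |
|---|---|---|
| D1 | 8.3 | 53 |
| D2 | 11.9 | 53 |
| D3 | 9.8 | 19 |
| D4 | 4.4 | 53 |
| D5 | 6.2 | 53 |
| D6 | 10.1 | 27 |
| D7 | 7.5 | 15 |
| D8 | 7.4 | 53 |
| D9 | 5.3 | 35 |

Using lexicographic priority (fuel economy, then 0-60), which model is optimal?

First maximize fuel economy: best is 53, kept {D1, D2, D4, D5, D8}.
Then minimize 0-60: best is 4.4, kept {D4}.

D4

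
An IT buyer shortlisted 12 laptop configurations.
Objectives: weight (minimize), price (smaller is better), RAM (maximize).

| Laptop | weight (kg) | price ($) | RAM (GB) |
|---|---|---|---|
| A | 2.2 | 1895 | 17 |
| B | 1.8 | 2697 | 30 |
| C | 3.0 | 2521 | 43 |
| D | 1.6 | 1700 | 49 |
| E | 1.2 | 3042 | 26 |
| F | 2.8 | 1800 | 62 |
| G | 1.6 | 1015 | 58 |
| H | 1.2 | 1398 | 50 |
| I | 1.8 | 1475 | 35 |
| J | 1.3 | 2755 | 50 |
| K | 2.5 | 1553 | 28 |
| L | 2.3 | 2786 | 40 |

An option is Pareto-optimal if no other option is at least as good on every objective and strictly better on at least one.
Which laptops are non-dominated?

A: dominated by D (weight 1.6≤2.2, price 1700≤1895, RAM 49≥17).
B: dominated by D (weight 1.6≤1.8, price 1700≤2697, RAM 49≥30).
C: dominated by D (weight 1.6≤3.0, price 1700≤2521, RAM 49≥43).
D: dominated by G (weight 1.6≤1.6, price 1015≤1700, RAM 58≥49).
E: dominated by H (weight 1.2≤1.2, price 1398≤3042, RAM 50≥26).
F: not dominated (best RAM).
G: not dominated (best price).
H: not dominated.
I: dominated by G (weight 1.6≤1.8, price 1015≤1475, RAM 58≥35).
J: dominated by H (weight 1.2≤1.3, price 1398≤2755, RAM 50≥50).
K: dominated by G (weight 1.6≤2.5, price 1015≤1553, RAM 58≥28).
L: dominated by D (weight 1.6≤2.3, price 1700≤2786, RAM 49≥40).

F, G, H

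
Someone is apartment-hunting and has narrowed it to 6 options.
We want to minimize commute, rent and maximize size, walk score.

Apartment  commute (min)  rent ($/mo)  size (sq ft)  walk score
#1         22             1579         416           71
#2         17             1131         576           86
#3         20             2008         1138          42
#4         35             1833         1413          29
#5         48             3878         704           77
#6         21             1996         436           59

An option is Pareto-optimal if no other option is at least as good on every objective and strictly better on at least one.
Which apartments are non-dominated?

#2, #3, #4, #5

#1: dominated by #2 (commute 17≤22, rent 1131≤1579, size 576≥416, walk score 86≥71).
#2: not dominated (best commute).
#3: not dominated.
#4: not dominated (best size).
#5: not dominated.
#6: dominated by #2 (commute 17≤21, rent 1131≤1996, size 576≥436, walk score 86≥59).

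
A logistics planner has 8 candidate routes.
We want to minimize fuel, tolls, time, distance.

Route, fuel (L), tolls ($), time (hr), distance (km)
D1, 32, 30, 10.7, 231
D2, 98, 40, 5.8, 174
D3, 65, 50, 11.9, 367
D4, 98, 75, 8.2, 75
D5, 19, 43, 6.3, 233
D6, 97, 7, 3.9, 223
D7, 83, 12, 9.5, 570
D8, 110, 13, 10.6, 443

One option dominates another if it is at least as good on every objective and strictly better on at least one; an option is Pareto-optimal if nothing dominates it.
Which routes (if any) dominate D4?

D1: worse on time (10.7 vs 8.2).
D2: worse on distance (174 vs 75).
D3: worse on time (11.9 vs 8.2).
D5: worse on distance (233 vs 75).
D6: worse on distance (223 vs 75).
D7: worse on time (9.5 vs 8.2).
D8: worse on fuel (110 vs 98).
No option dominates D4.

none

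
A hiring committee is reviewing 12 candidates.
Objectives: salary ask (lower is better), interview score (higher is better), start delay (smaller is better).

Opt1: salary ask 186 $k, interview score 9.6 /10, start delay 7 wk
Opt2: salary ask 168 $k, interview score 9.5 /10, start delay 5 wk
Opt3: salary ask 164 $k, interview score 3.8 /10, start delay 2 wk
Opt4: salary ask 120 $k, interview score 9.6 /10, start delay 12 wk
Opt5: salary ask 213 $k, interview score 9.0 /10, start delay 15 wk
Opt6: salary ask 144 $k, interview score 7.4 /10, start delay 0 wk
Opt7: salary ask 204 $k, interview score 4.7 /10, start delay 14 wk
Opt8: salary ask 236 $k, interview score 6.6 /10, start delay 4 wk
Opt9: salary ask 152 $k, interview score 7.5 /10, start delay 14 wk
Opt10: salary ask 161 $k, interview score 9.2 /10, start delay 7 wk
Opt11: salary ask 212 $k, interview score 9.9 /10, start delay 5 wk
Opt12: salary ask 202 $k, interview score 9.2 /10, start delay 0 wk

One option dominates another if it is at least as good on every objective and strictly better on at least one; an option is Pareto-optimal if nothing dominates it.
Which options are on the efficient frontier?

Opt1, Opt2, Opt4, Opt6, Opt10, Opt11, Opt12

Opt1: not dominated.
Opt2: not dominated.
Opt3: dominated by Opt6 (salary ask 144≤164, interview score 7.4≥3.8, start delay 0≤2).
Opt4: not dominated (best salary ask).
Opt5: dominated by Opt1 (salary ask 186≤213, interview score 9.6≥9.0, start delay 7≤15).
Opt6: not dominated.
Opt7: dominated by Opt1 (salary ask 186≤204, interview score 9.6≥4.7, start delay 7≤14).
Opt8: dominated by Opt6 (salary ask 144≤236, interview score 7.4≥6.6, start delay 0≤4).
Opt9: dominated by Opt4 (salary ask 120≤152, interview score 9.6≥7.5, start delay 12≤14).
Opt10: not dominated.
Opt11: not dominated (best interview score).
Opt12: not dominated.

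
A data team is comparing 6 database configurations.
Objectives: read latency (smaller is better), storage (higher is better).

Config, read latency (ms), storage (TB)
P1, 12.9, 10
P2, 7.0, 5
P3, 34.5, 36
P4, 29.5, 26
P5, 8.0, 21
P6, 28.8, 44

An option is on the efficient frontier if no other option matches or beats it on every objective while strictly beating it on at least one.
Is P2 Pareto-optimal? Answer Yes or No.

P1: worse on read latency (12.9 vs 7.0).
P3: worse on read latency (34.5 vs 7.0).
P4: worse on read latency (29.5 vs 7.0).
P5: worse on read latency (8.0 vs 7.0).
P6: worse on read latency (28.8 vs 7.0).
No option is at least as good as P2 on every objective and strictly better on one.

Yes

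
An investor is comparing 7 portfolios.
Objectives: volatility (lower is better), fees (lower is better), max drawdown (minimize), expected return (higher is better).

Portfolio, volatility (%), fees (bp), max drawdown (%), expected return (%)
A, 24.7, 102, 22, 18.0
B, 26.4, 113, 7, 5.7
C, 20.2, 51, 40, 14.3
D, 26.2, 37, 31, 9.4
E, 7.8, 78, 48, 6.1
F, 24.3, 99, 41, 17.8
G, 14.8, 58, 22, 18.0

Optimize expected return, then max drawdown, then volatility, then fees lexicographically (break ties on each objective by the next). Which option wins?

G

First maximize expected return: best is 18.0, kept {A, G}.
Then minimize max drawdown: best is 22, kept {A, G}.
Then minimize volatility: best is 14.8, kept {G}.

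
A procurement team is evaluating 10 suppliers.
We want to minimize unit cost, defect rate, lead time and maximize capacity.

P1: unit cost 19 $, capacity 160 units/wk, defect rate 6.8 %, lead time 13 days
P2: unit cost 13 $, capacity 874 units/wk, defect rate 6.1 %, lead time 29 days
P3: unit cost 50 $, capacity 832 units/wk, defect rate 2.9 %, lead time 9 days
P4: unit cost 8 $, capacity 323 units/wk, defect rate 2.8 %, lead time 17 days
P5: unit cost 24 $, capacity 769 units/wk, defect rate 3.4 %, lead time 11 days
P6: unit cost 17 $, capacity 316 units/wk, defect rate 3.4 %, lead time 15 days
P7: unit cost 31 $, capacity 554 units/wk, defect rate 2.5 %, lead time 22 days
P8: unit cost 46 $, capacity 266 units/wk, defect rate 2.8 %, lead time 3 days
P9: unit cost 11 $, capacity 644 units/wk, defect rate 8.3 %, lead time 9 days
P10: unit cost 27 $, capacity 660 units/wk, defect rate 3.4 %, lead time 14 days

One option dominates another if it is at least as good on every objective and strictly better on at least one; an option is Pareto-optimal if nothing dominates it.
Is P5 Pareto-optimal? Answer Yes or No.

Yes

P1: worse on capacity (160 vs 769).
P2: worse on defect rate (6.1 vs 3.4).
P3: worse on unit cost (50 vs 24).
P4: worse on capacity (323 vs 769).
P6: worse on capacity (316 vs 769).
P7: worse on unit cost (31 vs 24).
P8: worse on unit cost (46 vs 24).
P9: worse on capacity (644 vs 769).
P10: worse on unit cost (27 vs 24).
No option is at least as good as P5 on every objective and strictly better on one.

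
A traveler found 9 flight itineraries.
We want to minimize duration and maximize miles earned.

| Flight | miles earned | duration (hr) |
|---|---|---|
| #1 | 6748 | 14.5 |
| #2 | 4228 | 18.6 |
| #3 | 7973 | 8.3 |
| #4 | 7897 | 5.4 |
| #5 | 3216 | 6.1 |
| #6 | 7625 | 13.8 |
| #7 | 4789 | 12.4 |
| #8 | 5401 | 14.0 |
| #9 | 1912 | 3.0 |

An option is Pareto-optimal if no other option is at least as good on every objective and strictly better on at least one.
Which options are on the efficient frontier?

#3, #4, #9

#1: dominated by #3 (miles earned 7973≥6748, duration 8.3≤14.5).
#2: dominated by #1 (miles earned 6748≥4228, duration 14.5≤18.6).
#3: not dominated (best miles earned).
#4: not dominated.
#5: dominated by #4 (miles earned 7897≥3216, duration 5.4≤6.1).
#6: dominated by #3 (miles earned 7973≥7625, duration 8.3≤13.8).
#7: dominated by #3 (miles earned 7973≥4789, duration 8.3≤12.4).
#8: dominated by #3 (miles earned 7973≥5401, duration 8.3≤14.0).
#9: not dominated (best duration).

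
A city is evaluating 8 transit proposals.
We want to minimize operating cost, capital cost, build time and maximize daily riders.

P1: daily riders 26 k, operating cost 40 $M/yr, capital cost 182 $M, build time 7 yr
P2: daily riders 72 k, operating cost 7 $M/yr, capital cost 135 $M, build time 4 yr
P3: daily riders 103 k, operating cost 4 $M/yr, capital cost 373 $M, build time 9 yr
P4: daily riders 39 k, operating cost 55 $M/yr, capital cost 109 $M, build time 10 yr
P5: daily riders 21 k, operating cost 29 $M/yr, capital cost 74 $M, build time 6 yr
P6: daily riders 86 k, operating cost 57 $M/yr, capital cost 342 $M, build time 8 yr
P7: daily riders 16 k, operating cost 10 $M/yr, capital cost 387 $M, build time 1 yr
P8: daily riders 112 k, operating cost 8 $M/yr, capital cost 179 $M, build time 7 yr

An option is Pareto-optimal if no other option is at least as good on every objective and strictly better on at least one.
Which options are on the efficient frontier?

P1: dominated by P2 (daily riders 72≥26, operating cost 7≤40, capital cost 135≤182, build time 4≤7).
P2: not dominated.
P3: not dominated (best operating cost).
P4: not dominated.
P5: not dominated (best capital cost).
P6: dominated by P8 (daily riders 112≥86, operating cost 8≤57, capital cost 179≤342, build time 7≤8).
P7: not dominated (best build time).
P8: not dominated (best daily riders).

P2, P3, P4, P5, P7, P8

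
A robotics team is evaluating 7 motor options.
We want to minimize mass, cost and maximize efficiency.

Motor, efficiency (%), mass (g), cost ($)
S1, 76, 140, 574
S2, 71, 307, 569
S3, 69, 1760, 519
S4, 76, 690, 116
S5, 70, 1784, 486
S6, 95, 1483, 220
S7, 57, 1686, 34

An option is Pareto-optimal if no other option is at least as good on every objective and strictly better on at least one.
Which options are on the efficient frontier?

S1: not dominated (best mass).
S2: not dominated.
S3: dominated by S4 (efficiency 76≥69, mass 690≤1760, cost 116≤519).
S4: not dominated.
S5: dominated by S4 (efficiency 76≥70, mass 690≤1784, cost 116≤486).
S6: not dominated (best efficiency).
S7: not dominated (best cost).

S1, S2, S4, S6, S7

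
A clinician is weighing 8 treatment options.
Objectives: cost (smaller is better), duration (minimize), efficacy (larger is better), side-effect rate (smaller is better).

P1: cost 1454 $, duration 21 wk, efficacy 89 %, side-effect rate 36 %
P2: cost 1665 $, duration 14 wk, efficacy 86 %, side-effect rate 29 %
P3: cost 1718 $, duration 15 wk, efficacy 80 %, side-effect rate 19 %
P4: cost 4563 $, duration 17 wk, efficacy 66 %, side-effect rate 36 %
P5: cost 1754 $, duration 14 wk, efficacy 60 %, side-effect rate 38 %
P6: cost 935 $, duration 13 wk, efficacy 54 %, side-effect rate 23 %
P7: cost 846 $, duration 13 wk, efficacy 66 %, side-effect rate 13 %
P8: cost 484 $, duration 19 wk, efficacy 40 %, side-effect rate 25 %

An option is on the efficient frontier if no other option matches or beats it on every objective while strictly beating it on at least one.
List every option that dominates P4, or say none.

P2, P3, P7

P2: cost 1665≤4563, duration 14≤17, efficacy 86≥66, side-effect rate 29≤36 — dominates P4.
P3: cost 1718≤4563, duration 15≤17, efficacy 80≥66, side-effect rate 19≤36 — dominates P4.
P7: cost 846≤4563, duration 13≤17, efficacy 66≥66, side-effect rate 13≤36 — dominates P4.
Others (P1, P5, P6, P8) are each worse than P4 on at least one objective.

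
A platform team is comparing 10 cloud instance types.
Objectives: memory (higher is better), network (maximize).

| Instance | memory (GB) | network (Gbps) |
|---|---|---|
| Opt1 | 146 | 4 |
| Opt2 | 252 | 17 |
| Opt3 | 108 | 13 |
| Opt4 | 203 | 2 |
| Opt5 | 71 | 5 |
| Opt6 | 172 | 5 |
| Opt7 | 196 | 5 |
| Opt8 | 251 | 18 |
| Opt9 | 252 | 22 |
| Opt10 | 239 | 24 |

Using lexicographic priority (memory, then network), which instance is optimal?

First maximize memory: best is 252, kept {Opt2, Opt9}.
Then maximize network: best is 22, kept {Opt9}.

Opt9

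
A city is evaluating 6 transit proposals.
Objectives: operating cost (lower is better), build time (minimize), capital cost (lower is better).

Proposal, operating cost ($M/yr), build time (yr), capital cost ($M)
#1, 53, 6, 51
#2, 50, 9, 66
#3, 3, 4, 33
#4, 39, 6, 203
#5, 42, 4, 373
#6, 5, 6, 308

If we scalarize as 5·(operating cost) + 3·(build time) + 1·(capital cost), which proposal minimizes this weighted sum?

#1: 5·53 + 3·6 + 1·51 = 334
#2: 5·50 + 3·9 + 1·66 = 343
#3: 5·3 + 3·4 + 1·33 = 60
#4: 5·39 + 3·6 + 1·203 = 416
#5: 5·42 + 3·4 + 1·373 = 595
#6: 5·5 + 3·6 + 1·308 = 351
Lowest: #3 at 60.

#3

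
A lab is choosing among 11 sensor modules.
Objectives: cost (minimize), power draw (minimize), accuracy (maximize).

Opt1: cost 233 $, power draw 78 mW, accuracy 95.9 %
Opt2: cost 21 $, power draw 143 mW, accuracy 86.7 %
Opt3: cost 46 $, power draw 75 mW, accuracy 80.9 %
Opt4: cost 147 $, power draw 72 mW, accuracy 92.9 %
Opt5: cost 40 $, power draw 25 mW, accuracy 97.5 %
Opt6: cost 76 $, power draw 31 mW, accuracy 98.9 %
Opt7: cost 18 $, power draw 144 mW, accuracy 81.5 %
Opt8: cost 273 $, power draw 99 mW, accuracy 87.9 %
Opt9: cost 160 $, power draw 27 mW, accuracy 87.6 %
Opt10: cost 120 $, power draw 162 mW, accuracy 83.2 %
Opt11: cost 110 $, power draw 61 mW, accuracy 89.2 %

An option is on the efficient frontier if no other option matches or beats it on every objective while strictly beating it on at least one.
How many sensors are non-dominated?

Opt1: dominated by Opt5 (cost 40≤233, power draw 25≤78, accuracy 97.5≥95.9).
Opt2: not dominated.
Opt3: dominated by Opt5 (cost 40≤46, power draw 25≤75, accuracy 97.5≥80.9).
Opt4: dominated by Opt5 (cost 40≤147, power draw 25≤72, accuracy 97.5≥92.9).
Opt5: not dominated (best power draw).
Opt6: not dominated (best accuracy).
Opt7: not dominated (best cost).
Opt8: dominated by Opt1 (cost 233≤273, power draw 78≤99, accuracy 95.9≥87.9).
Opt9: dominated by Opt5 (cost 40≤160, power draw 25≤27, accuracy 97.5≥87.6).
Opt10: dominated by Opt2 (cost 21≤120, power draw 143≤162, accuracy 86.7≥83.2).
Opt11: dominated by Opt5 (cost 40≤110, power draw 25≤61, accuracy 97.5≥89.2).
Pareto-optimal: Opt2, Opt5, Opt6, Opt7 → 4.

4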